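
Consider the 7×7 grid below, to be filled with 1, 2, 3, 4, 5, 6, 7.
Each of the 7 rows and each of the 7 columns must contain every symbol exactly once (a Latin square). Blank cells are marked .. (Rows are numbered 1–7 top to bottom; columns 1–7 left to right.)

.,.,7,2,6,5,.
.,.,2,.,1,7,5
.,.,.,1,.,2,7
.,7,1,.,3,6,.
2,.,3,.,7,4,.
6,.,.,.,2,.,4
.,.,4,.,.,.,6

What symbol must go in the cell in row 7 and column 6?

Row 4, column 7: row 4 has {1, 3, 6, 7} and column 7 has {4, 5, 6, 7}, leaving only 2.
Row 5, column 7: row 5 has {2, 3, 4, 7} and column 7 has {2, 4, 5, 6, 7}, leaving only 1.
Row 1, column 7: row 1 has {2, 5, 6, 7} and column 7 has {1, 2, 4, 5, 6, 7}, leaving only 3.
Row 6, column 3: row 6 has {2, 4, 6} and column 3 has {1, 2, 3, 4, 7}, leaving only 5.
Row 3, column 3: row 3 has {1, 2, 7} and column 3 has {1, 2, 3, 4, 5, 7}, leaving only 6.
Row 7, column 5: row 7 has {4, 6} and column 5 has {1, 2, 3, 6, 7}, leaving only 5.
Row 3, column 5: row 3 has {1, 2, 6, 7} and column 5 has {1, 2, 3, 5, 6, 7}, leaving only 4.
Row 7, column 6 is narrowed to {1, 3}.
If it were 3, then row 5, column 2 would be left with no valid symbol.
So row 7, column 6 must be 1.

1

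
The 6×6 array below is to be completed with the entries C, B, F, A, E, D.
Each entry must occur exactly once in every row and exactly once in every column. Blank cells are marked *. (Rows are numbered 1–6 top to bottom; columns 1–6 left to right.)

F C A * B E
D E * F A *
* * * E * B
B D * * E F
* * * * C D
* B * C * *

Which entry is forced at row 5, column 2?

F

Row 1, column 4: row 1 has {C, B, F, A, E} and column 4 has {C, F, E}, leaving only D.
Row 2, column 6: row 2 has {F, A, E, D} and column 6 has {B, F, E, D}, leaving only C.
Row 2, column 3: row 2 has {C, F, A, E, D} and column 3 has {A}, leaving only B.
Row 4, column 3: row 4 has {B, F, E, D} and column 3 has {B, A}, leaving only C.
Row 4, column 4: row 4 has {C, B, F, E, D} and column 4 has {C, F, E, D}, leaving only A.
Row 5, column 4: row 5 has {C, D} and column 4 has {C, F, A, E, D}, leaving only B.
Row 6, column 6: row 6 has {C, B} and column 6 has {C, B, F, E, D}, leaving only A.
Row 6, column 1: row 6 has {C, B, A} and column 1 has {B, F, D}, leaving only E.
Row 5, column 1: row 5 has {C, B, D} and column 1 has {B, F, E, D}, leaving only A.
Row 5 already has {C, B, A, D} and column 2 already has {C, B, E, D}, so row 5, column 2 must be F.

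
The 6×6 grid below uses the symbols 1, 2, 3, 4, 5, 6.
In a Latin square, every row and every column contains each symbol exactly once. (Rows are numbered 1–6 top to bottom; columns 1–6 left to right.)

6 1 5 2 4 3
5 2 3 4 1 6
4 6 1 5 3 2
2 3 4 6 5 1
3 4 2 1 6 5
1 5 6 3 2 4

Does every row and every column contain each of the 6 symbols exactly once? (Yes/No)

Yes

Each row is a permutation of the 6 symbols, and so is each column.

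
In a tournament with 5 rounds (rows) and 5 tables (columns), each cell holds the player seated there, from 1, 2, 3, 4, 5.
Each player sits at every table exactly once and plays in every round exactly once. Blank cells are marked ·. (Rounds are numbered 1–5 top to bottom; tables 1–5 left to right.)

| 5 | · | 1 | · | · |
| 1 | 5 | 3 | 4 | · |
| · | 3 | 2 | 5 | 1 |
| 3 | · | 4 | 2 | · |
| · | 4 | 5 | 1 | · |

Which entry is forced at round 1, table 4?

3

Round 1 already has {1, 5} and table 4 already has {1, 2, 4, 5}, so round 1, table 4 must be 3.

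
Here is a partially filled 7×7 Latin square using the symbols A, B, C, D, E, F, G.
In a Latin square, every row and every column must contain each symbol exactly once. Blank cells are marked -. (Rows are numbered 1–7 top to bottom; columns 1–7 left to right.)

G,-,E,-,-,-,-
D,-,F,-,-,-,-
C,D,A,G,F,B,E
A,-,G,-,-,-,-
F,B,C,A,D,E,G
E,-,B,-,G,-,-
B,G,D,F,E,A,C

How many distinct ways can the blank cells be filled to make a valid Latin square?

Row 1, column 2: eliminating its row and column leaves {A, C, F}.
Row 1, column 4: eliminating its row and column leaves {B, C, D}.
Row 1, column 5: eliminating its row and column leaves {A, B, C}.
Row 1, column 6: eliminating its row and column leaves {C, D, F}.
Row 1, column 7: eliminating its row and column leaves {A, B, D, F}.
Row 2, column 2: eliminating its row and column leaves {A, C, E}.
Row 2, column 4: eliminating its row and column leaves {B, C, E}.
Row 2, column 5: eliminating its row and column leaves {A, B, C}.
Row 2, column 6: eliminating its row and column leaves {C, G}.
Row 2, column 7: eliminating its row and column leaves {A, B}.
Row 4, column 2: eliminating its row and column leaves {C, E, F}.
Row 4, column 4: eliminating its row and column leaves {B, C, D, E}.
Row 4, column 5: eliminating its row and column leaves {B, C}.
Row 4, column 6: eliminating its row and column leaves {C, D, F}.
Row 4, column 7: eliminating its row and column leaves {B, D, F}.
Row 6, column 2: eliminating its row and column leaves {A, C, F}.
Row 6, column 4: eliminating its row and column leaves {C, D}.
Row 6, column 6: eliminating its row and column leaves {C, D, F}.
Row 6, column 7: eliminating its row and column leaves {A, D, F}.
Enumerating the assignments across these blanks that avoid any row or column repeat gives 28 completions.

28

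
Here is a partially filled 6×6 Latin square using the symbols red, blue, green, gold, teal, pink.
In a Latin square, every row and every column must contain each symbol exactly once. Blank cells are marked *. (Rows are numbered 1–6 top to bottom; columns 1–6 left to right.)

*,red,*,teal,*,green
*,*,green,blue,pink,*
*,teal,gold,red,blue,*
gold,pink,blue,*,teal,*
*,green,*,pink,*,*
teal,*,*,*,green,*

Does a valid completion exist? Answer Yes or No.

No

Row 1, column 3: row 1 has {red, green, teal} and column 3 has {blue, green, gold}, so it must be pink.
Row 1, column 1: row 1 has {red, green, teal, pink} and column 1 has {gold, teal}, so it must be blue.
Row 1, column 5: row 1 has {red, blue, green, teal, pink} and column 5 has {blue, green, teal, pink}, so it must be gold.
Row 2, column 1: row 2 has {blue, green, pink} and column 1 has {blue, gold, teal}, so it must be red.
Now row 5, column 1: row 5 together with column 1 already contain {red, blue, green, gold, teal, pink} — every symbol — so nothing can go there. The grid has no valid completion.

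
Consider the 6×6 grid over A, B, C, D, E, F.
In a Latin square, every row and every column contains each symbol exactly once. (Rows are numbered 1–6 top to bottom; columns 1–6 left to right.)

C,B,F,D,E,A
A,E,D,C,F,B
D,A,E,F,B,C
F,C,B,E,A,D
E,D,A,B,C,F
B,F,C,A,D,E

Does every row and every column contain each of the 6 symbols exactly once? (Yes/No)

Each row is a permutation of the 6 symbols, and so is each column.

Yes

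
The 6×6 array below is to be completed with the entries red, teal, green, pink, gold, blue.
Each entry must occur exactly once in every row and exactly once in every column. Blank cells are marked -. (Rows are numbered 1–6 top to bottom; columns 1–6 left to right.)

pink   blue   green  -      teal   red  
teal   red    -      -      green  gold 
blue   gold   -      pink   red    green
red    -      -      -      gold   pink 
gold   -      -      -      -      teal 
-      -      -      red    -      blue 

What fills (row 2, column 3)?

pink

Row 1, column 4: row 1 has {red, teal, green, pink, blue} and column 4 has {red, pink}, leaving only gold.
Row 2, column 4: row 2 has {red, teal, green, gold} and column 4 has {red, pink, gold}, leaving only blue.
Row 2 already has {red, teal, green, gold, blue} and column 3 already has {green}, so row 2, column 3 must be pink.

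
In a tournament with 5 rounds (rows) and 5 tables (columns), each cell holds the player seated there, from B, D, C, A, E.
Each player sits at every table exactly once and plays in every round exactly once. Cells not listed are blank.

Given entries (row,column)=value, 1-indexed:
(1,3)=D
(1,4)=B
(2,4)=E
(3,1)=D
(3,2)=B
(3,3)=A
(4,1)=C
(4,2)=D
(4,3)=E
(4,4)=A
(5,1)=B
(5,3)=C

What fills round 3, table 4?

C

Round 3 already has {B, D, A} and table 4 already has {B, A, E}, so round 3, table 4 must be C.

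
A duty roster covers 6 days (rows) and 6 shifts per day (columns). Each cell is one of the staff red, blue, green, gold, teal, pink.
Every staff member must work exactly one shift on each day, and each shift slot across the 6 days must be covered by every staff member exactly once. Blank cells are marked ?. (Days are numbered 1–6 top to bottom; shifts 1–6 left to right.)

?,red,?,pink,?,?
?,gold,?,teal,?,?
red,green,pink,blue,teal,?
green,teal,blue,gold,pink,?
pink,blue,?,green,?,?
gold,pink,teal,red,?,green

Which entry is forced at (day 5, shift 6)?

Day 2, shift 1: day 2 has {gold, teal} and shift 1 has {red, green, gold, pink}, leaving only blue.
Day 1, shift 1: day 1 has {red, pink} and shift 1 has {red, blue, green, gold, pink}, leaving only teal.
Day 3, shift 6: day 3 has {red, blue, green, teal, pink} and shift 6 has {green}, leaving only gold.
Day 1, shift 6: day 1 has {red, teal, pink} and shift 6 has {green, gold}, leaving only blue.
Day 4, shift 6: day 4 has {blue, green, gold, teal, pink} and shift 6 has {blue, green, gold}, leaving only red.
Day 5 already has {blue, green, pink} and shift 6 already has {red, blue, green, gold}, so day 5, shift 6 must be teal.

teal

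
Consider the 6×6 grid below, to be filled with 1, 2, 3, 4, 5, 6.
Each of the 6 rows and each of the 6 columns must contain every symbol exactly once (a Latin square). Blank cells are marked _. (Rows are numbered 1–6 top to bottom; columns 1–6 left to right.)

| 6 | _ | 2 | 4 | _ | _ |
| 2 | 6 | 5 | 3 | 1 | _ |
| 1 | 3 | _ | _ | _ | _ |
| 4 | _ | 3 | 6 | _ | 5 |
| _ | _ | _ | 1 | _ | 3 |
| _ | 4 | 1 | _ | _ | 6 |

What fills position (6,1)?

Row 1, column 6: row 1 has {2, 4, 6} and column 6 has {3, 5, 6}, leaving only 1.
Row 1, column 2: row 1 has {1, 2, 4, 6} and column 2 has {3, 4, 6}, leaving only 5.
Row 1, column 5: row 1 has {1, 2, 4, 5, 6} and column 5 has {1}, leaving only 3.
Row 2, column 6: row 2 has {1, 2, 3, 5, 6} and column 6 has {1, 3, 5, 6}, leaving only 4.
Row 3, column 6: row 3 has {1, 3} and column 6 has {1, 3, 4, 5, 6}, leaving only 2.
Row 3, column 4: row 3 has {1, 2, 3} and column 4 has {1, 3, 4, 6}, leaving only 5.
Row 4, column 5: row 4 has {3, 4, 5, 6} and column 5 has {1, 3}, leaving only 2.
Row 4, column 2: row 4 has {2, 3, 4, 5, 6} and column 2 has {3, 4, 5, 6}, leaving only 1.
Row 5, column 1: row 5 has {1, 3} and column 1 has {1, 2, 4, 6}, leaving only 5.
Row 6 already has {1, 4, 6} and column 1 already has {1, 2, 4, 5, 6}, so row 6, column 1 must be 3.

3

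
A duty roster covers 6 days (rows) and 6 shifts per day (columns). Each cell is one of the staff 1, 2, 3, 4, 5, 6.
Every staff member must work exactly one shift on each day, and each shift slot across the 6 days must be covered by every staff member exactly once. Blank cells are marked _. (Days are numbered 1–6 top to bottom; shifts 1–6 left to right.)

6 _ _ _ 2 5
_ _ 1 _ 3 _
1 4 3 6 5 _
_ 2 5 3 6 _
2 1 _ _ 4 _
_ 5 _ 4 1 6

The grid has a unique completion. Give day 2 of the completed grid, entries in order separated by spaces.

Day 2, shift 2: day 2 has {1, 3} and shift 2 has {1, 2, 4, 5}, leaving only 6.
Day 1, shift 2: day 1 has {2, 5, 6} and shift 2 has {1, 2, 4, 5, 6}, leaving only 3.
Day 1, shift 3: day 1 has {2, 3, 5, 6} and shift 3 has {1, 3, 5}, leaving only 4.
Day 1, shift 4: day 1 has {2, 3, 4, 5, 6} and shift 4 has {3, 4, 6}, leaving only 1.
Day 3, shift 6: day 3 has {1, 3, 4, 5, 6} and shift 6 has {5, 6}, leaving only 2.
Day 2, shift 6: day 2 has {1, 3, 6} and shift 6 has {2, 5, 6}, leaving only 4.
Day 2, shift 1: day 2 has {1, 3, 4, 6} and shift 1 has {1, 2, 6}, leaving only 5.
Day 2, shift 4: day 2 has {1, 3, 4, 5, 6} and shift 4 has {1, 3, 4, 6}, leaving only 2.
So day 2 reads: 5 6 1 2 3 4.

5 6 1 2 3 4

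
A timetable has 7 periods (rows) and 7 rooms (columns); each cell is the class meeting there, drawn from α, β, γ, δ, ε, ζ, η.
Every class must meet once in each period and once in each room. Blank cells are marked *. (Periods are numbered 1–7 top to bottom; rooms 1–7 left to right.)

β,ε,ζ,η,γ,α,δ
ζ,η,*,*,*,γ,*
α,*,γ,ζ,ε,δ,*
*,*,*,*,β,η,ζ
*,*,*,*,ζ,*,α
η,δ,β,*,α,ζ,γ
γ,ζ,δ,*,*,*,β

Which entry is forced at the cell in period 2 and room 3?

α

Period 2, room 5: period 2 has {γ, ζ, η} and room 5 has {α, β, γ, ε, ζ}, leaving only δ.
Period 2, room 7: period 2 has {γ, δ, ζ, η} and room 7 has {α, β, γ, δ, ζ}, leaving only ε.
Period 2 already has {γ, δ, ε, ζ, η} and room 3 already has {β, γ, δ, ζ}, so period 2, room 3 must be α.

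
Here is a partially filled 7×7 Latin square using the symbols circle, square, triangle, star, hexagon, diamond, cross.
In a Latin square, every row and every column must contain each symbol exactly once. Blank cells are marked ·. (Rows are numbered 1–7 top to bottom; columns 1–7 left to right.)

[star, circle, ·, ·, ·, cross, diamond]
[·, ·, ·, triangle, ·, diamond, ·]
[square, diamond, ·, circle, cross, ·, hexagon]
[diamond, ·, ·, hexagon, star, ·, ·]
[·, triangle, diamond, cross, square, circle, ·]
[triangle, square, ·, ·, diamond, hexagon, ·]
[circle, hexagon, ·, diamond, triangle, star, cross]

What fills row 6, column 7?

Row 1, column 4: row 1 has {circle, star, diamond, cross} and column 4 has {circle, triangle, hexagon, diamond, cross}, leaving only square.
Row 1, column 5: row 1 has {circle, square, star, diamond, cross} and column 5 has {square, triangle, star, diamond, cross}, leaving only hexagon.
Row 1, column 3: row 1 has {circle, square, star, hexagon, diamond, cross} and column 3 has {diamond}, leaving only triangle.
Row 2, column 5: row 2 has {triangle, diamond} and column 5 has {square, triangle, star, hexagon, diamond, cross}, leaving only circle.
Row 3, column 3: row 3 has {circle, square, hexagon, diamond, cross} and column 3 has {triangle, diamond}, leaving only star.
Row 3, column 6: row 3 has {circle, square, star, hexagon, diamond, cross} and column 6 has {circle, star, hexagon, diamond, cross}, leaving only triangle.
Row 4, column 2: row 4 has {star, hexagon, diamond} and column 2 has {circle, square, triangle, hexagon, diamond}, leaving only cross.
Row 2, column 2: row 2 has {circle, triangle, diamond} and column 2 has {circle, square, triangle, hexagon, diamond, cross}, leaving only star.
Row 2, column 7: row 2 has {circle, triangle, star, diamond} and column 7 has {hexagon, diamond, cross}, leaving only square.
Row 4, column 6: row 4 has {star, hexagon, diamond, cross} and column 6 has {circle, triangle, star, hexagon, diamond, cross}, leaving only square.
Row 4, column 3: row 4 has {square, star, hexagon, diamond, cross} and column 3 has {triangle, star, diamond}, leaving only circle.
Row 4, column 7: row 4 has {circle, square, star, hexagon, diamond, cross} and column 7 has {square, hexagon, diamond, cross}, leaving only triangle.
Row 5, column 1: row 5 has {circle, square, triangle, diamond, cross} and column 1 has {circle, square, triangle, star, diamond}, leaving only hexagon.
Row 2, column 1: row 2 has {circle, square, triangle, star, diamond} and column 1 has {circle, square, triangle, star, hexagon, diamond}, leaving only cross.
Row 2, column 3: row 2 has {circle, square, triangle, star, diamond, cross} and column 3 has {circle, triangle, star, diamond}, leaving only hexagon.
Row 5, column 7: row 5 has {circle, square, triangle, hexagon, diamond, cross} and column 7 has {square, triangle, hexagon, diamond, cross}, leaving only star.
Row 6 already has {square, triangle, hexagon, diamond} and column 7 already has {square, triangle, star, hexagon, diamond, cross}, so row 6, column 7 must be circle.

circle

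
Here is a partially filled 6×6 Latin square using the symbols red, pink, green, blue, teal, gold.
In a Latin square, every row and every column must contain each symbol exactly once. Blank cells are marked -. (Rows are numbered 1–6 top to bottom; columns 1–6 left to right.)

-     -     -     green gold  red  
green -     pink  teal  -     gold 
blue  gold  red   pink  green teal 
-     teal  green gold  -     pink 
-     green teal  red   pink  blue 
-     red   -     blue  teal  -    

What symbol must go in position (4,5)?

Row 1, column 3: row 1 has {red, green, gold} and column 3 has {red, pink, green, teal}, leaving only blue.
Row 1, column 2: row 1 has {red, green, blue, gold} and column 2 has {red, green, teal, gold}, leaving only pink.
Row 1, column 1: row 1 has {red, pink, green, blue, gold} and column 1 has {green, blue}, leaving only teal.
Row 2, column 2: row 2 has {pink, green, teal, gold} and column 2 has {red, pink, green, teal, gold}, leaving only blue.
Row 2, column 5: row 2 has {pink, green, blue, teal, gold} and column 5 has {pink, green, teal, gold}, leaving only red.
Row 4 already has {pink, green, teal, gold} and column 5 already has {red, pink, green, teal, gold}, so row 4, column 5 must be blue.

blue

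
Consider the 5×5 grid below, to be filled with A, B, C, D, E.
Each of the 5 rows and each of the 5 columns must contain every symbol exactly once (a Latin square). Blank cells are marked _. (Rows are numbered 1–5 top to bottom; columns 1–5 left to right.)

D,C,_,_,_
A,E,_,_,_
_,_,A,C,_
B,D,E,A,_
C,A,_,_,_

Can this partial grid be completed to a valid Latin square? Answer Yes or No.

No row or column among the givens repeats a symbol, and propagating forced cells runs into no contradiction.
One valid completion exists (for instance, D C B E A / A E C D B / E B A C D / B D E A C / C A D B E).

Yes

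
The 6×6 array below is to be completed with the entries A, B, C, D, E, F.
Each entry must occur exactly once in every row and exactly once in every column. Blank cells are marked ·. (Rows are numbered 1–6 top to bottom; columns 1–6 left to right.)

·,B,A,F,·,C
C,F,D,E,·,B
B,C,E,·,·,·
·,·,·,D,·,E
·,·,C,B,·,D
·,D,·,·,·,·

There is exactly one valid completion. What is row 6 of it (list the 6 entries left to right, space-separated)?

E D F C B A

Row 2, column 5: row 2 has {B, C, D, E, F} and column 5 has {}, leaving only A.
Row 3, column 4: row 3 has {B, C, E} and column 4 has {B, D, E, F}, leaving only A.
Row 6, column 4: row 6 has {D} and column 4 has {A, B, D, E, F}, leaving only C.
Row 3, column 6: row 3 has {A, B, C, E} and column 6 has {B, C, D, E}, leaving only F.
Row 6, column 6: row 6 has {C, D} and column 6 has {B, C, D, E, F}, leaving only A.
Row 3, column 5: row 3 has {A, B, C, E, F} and column 5 has {A}, leaving only D.
Row 1, column 5: row 1 has {A, B, C, F} and column 5 has {A, D}, leaving only E.
Row 1, column 1: row 1 has {A, B, C, E, F} and column 1 has {B, C}, leaving only D.
Row 4, column 2: row 4 has {D, E} and column 2 has {B, C, D, F}, leaving only A.
Row 4, column 1: row 4 has {A, D, E} and column 1 has {B, C, D}, leaving only F.
Row 6, column 1: row 6 has {A, C, D} and column 1 has {B, C, D, F}, leaving only E.
Row 4, column 3: row 4 has {A, D, E, F} and column 3 has {A, C, D, E}, leaving only B.
Row 6, column 3: row 6 has {A, C, D, E} and column 3 has {A, B, C, D, E}, leaving only F.
Row 6, column 5: row 6 has {A, C, D, E, F} and column 5 has {A, D, E}, leaving only B.
So row 6 reads: E D F C B A.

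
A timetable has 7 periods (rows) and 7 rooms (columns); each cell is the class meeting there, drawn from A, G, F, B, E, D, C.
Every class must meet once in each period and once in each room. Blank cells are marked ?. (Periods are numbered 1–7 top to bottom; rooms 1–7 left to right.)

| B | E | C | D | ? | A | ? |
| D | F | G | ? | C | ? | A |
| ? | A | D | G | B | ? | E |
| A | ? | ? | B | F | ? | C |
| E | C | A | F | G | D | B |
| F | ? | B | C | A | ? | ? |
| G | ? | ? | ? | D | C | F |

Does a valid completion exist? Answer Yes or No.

Period 1, room 5: period 1 together with room 5 already contain {A, G, F, B, E, D, C} — every symbol — so nothing can go there. The grid has no valid completion.

No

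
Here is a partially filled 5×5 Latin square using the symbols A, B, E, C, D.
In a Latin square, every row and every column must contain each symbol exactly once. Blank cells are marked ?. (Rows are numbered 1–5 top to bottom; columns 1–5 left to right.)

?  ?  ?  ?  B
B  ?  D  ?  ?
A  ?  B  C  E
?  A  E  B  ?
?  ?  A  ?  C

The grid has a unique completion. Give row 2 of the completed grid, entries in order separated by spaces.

Row 2, column 5: row 2 has {B, D} and column 5 has {B, E, C}, leaving only A.
Row 2, column 4: row 2 has {A, B, D} and column 4 has {B, C}, leaving only E.
Row 2, column 2: row 2 has {A, B, E, D} and column 2 has {A}, leaving only C.
So row 2 reads: B C D E A.

B C D E A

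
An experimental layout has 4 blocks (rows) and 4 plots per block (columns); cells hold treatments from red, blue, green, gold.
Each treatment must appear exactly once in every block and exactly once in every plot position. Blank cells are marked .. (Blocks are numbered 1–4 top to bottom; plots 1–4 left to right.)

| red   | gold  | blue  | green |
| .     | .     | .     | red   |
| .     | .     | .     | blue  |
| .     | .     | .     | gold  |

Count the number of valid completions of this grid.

4

Block 2, plot 1: eliminating its block and plot leaves {blue, green, gold}.
Block 2, plot 2: eliminating its block and plot leaves {blue, green}.
Block 2, plot 3: eliminating its block and plot leaves {green, gold}.
Block 3, plot 1: eliminating its block and plot leaves {green, gold}.
Block 3, plot 2: eliminating its block and plot leaves {red, green}.
Block 3, plot 3: eliminating its block and plot leaves {red, green, gold}.
Block 4, plot 1: eliminating its block and plot leaves {blue, green}.
Block 4, plot 2: eliminating its block and plot leaves {red, blue, green}.
Block 4, plot 3: eliminating its block and plot leaves {red, green}.
Enumerating the assignments across these blanks that avoid any block or plot repeat gives 4 completions.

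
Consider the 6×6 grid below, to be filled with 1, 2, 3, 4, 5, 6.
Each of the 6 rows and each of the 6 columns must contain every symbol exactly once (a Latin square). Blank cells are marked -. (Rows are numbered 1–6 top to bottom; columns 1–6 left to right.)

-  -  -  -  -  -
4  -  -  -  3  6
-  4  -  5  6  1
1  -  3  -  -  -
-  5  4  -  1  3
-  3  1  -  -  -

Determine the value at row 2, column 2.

2

Row 3, column 3: row 3 has {1, 4, 5, 6} and column 3 has {1, 3, 4}, leaving only 2.
Row 2, column 3: row 2 has {3, 4, 6} and column 3 has {1, 2, 3, 4}, leaving only 5.
Row 1, column 3: row 1 has {} and column 3 has {1, 2, 3, 4, 5}, leaving only 6.
Row 3, column 1: row 3 has {1, 2, 4, 5, 6} and column 1 has {1, 4}, leaving only 3.
Row 2, column 2 is narrowed to {1, 2}.
If it were 1, then row 1, column 6 would be left with no valid symbol.
So row 2, column 2 must be 2.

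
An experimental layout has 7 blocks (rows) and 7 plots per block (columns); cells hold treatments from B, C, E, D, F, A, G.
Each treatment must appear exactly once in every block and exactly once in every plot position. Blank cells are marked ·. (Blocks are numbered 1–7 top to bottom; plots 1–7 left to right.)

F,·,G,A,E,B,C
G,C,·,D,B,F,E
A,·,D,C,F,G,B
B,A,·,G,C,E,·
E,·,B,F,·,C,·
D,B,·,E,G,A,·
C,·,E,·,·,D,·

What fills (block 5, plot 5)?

Block 1, plot 2: block 1 has {B, C, E, F, A, G} and plot 2 has {B, C, A}, leaving only D.
Block 2, plot 3: block 2 has {B, C, E, D, F, G} and plot 3 has {B, E, D, G}, leaving only A.
Block 3, plot 2: block 3 has {B, C, D, F, A, G} and plot 2 has {B, C, D, A}, leaving only E.
Block 4, plot 3: block 4 has {B, C, E, A, G} and plot 3 has {B, E, D, A, G}, leaving only F.
Block 4, plot 7: block 4 has {B, C, E, F, A, G} and plot 7 has {B, C, E}, leaving only D.
Block 5, plot 2: block 5 has {B, C, E, F} and plot 2 has {B, C, E, D, A}, leaving only G.
Block 5, plot 7: block 5 has {B, C, E, F, G} and plot 7 has {B, C, E, D}, leaving only A.
Block 5 already has {B, C, E, F, A, G} and plot 5 already has {B, C, E, F, G}, so block 5, plot 5 must be D.

D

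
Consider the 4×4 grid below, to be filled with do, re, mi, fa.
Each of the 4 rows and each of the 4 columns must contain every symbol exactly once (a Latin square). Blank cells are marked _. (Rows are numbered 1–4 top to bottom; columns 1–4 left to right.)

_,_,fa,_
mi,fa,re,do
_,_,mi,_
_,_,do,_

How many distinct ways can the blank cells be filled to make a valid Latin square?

4

Row 1, column 1: eliminating its row and column leaves {do, re}.
Row 1, column 2: eliminating its row and column leaves {do, re, mi}.
Row 1, column 4: eliminating its row and column leaves {re, mi}.
Row 3, column 1: eliminating its row and column leaves {do, re, fa}.
Row 3, column 2: eliminating its row and column leaves {do, re}.
Row 3, column 4: eliminating its row and column leaves {re, fa}.
Row 4, column 1: eliminating its row and column leaves {re, fa}.
Row 4, column 2: eliminating its row and column leaves {re, mi}.
Row 4, column 4: eliminating its row and column leaves {re, mi, fa}.
Enumerating the assignments across these blanks that avoid any row or column repeat gives 4 completions.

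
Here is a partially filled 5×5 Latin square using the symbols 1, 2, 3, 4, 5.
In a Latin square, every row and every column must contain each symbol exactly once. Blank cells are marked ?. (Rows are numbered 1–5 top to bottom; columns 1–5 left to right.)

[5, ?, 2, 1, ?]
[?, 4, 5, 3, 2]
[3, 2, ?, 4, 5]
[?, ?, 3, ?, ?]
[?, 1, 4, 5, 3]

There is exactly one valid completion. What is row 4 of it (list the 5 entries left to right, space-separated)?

Row 4, column 2: row 4 has {3} and column 2 has {1, 2, 4}, leaving only 5.
Row 4, column 4: row 4 has {3, 5} and column 4 has {1, 3, 4, 5}, leaving only 2.
Row 1, column 2: row 1 has {1, 2, 5} and column 2 has {1, 2, 4, 5}, leaving only 3.
Row 1, column 5: row 1 has {1, 2, 3, 5} and column 5 has {2, 3, 5}, leaving only 4.
Row 4, column 5: row 4 has {2, 3, 5} and column 5 has {2, 3, 4, 5}, leaving only 1.
Row 4, column 1: row 4 has {1, 2, 3, 5} and column 1 has {3, 5}, leaving only 4.
So row 4 reads: 4 5 3 2 1.

4 5 3 2 1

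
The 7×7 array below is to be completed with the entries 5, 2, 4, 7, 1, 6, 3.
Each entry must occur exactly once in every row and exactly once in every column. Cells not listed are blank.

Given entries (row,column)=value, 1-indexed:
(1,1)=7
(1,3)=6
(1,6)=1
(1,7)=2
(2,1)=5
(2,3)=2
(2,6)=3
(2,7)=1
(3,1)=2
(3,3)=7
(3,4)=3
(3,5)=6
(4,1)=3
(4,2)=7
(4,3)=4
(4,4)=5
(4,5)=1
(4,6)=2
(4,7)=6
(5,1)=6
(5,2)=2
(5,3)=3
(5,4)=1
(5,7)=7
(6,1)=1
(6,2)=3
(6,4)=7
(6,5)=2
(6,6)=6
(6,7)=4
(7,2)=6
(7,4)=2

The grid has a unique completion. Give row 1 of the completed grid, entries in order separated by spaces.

Row 1, column 4: row 1 has {2, 7, 1, 6} and column 4 has {5, 2, 7, 1, 3}, leaving only 4.
Row 1, column 2: row 1 has {2, 4, 7, 1, 6} and column 2 has {2, 7, 6, 3}, leaving only 5.
Row 1, column 5: row 1 has {5, 2, 4, 7, 1, 6} and column 5 has {2, 1, 6}, leaving only 3.
So row 1 reads: 7 5 6 4 3 1 2.

7 5 6 4 3 1 2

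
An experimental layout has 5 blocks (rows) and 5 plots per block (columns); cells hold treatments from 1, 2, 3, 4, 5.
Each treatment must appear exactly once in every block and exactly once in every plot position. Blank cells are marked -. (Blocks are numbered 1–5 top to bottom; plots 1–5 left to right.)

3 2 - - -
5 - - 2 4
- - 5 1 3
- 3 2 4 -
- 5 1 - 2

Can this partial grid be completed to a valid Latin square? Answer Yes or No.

No block or plot among the givens repeats a symbol, and propagating forced cells runs into no contradiction.
One valid completion exists (for instance, 3 2 4 5 1 / 5 1 3 2 4 / 2 4 5 1 3 / 1 3 2 4 5 / 4 5 1 3 2).

Yes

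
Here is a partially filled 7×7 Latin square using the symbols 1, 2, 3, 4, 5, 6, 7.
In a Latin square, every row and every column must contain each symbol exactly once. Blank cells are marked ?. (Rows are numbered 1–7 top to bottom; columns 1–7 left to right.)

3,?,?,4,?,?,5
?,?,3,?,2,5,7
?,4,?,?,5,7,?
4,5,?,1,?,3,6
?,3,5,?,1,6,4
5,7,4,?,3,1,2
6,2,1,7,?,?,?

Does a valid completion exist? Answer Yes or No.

No

Row 1, column 6: row 1 has {3, 4, 5} and column 6 has {1, 3, 5, 6, 7}, so it must be 2.
Row 2, column 1: row 2 has {2, 3, 5, 7} and column 1 has {3, 4, 5, 6}, so it must be 1.
Row 2, column 2: row 2 has {1, 2, 3, 5, 7} and column 2 has {2, 3, 4, 5, 7}, so it must be 6.
Now row 2, column 4: row 2 together with column 4 already contain {1, 2, 3, 4, 5, 6, 7} — every symbol — so nothing can go there. The grid has no valid completion.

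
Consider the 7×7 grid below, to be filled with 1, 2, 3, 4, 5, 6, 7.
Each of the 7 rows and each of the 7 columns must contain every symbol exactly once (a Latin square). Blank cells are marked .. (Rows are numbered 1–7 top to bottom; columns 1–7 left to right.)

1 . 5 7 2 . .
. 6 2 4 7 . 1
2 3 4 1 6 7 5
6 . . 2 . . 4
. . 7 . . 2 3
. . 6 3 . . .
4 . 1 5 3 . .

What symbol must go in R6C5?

Row 1, column 2: row 1 has {1, 2, 5, 7} and column 2 has {3, 6}, leaving only 4.
Row 1, column 7: row 1 has {1, 2, 4, 5, 7} and column 7 has {1, 3, 4, 5}, leaving only 6.
Row 1, column 6: row 1 has {1, 2, 4, 5, 6, 7} and column 6 has {2, 7}, leaving only 3.
Row 2, column 6: row 2 has {1, 2, 4, 6, 7} and column 6 has {2, 3, 7}, leaving only 5.
Row 2, column 1: row 2 has {1, 2, 4, 5, 6, 7} and column 1 has {1, 2, 4, 6}, leaving only 3.
Row 4, column 3: row 4 has {2, 4, 6} and column 3 has {1, 2, 4, 5, 6, 7}, leaving only 3.
Row 4, column 6: row 4 has {2, 3, 4, 6} and column 6 has {2, 3, 5, 7}, leaving only 1.
Row 4, column 5: row 4 has {1, 2, 3, 4, 6} and column 5 has {2, 3, 6, 7}, leaving only 5.
Row 4, column 2: row 4 has {1, 2, 3, 4, 5, 6} and column 2 has {3, 4, 6}, leaving only 7.
Row 5, column 1: row 5 has {2, 3, 7} and column 1 has {1, 2, 3, 4, 6}, leaving only 5.
Row 5, column 2: row 5 has {2, 3, 5, 7} and column 2 has {3, 4, 6, 7}, leaving only 1.
Row 5, column 4: row 5 has {1, 2, 3, 5, 7} and column 4 has {1, 2, 3, 4, 5, 7}, leaving only 6.
Row 5, column 5: row 5 has {1, 2, 3, 5, 6, 7} and column 5 has {2, 3, 5, 6, 7}, leaving only 4.
Row 6 already has {3, 6} and column 5 already has {2, 3, 4, 5, 6, 7}, so row 6, column 5 must be 1.

1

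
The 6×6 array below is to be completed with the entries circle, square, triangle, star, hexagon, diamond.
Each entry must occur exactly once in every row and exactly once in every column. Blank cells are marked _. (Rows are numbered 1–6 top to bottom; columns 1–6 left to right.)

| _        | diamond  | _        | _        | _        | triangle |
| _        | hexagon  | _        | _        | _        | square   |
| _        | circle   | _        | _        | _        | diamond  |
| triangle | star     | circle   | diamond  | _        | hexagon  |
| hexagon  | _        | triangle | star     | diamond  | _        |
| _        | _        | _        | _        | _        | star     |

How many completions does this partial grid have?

Row 1, column 1: eliminating its row and column leaves {circle, square, star}.
Row 1, column 3: eliminating its row and column leaves {square, star, hexagon}.
Row 1, column 4: eliminating its row and column leaves {circle, square, hexagon}.
Row 1, column 5: eliminating its row and column leaves {circle, square, star, hexagon}.
Row 2, column 1: eliminating its row and column leaves {circle, star, diamond}.
Row 2, column 3: eliminating its row and column leaves {star, diamond}.
Row 2, column 4: eliminating its row and column leaves {circle, triangle}.
Row 2, column 5: eliminating its row and column leaves {circle, triangle, star}.
Row 3, column 1: eliminating its row and column leaves {square, star}.
Row 3, column 3: eliminating its row and column leaves {square, star, hexagon}.
Row 3, column 4: eliminating its row and column leaves {square, triangle, hexagon}.
Row 3, column 5: eliminating its row and column leaves {square, triangle, star, hexagon}.
Row 4, column 5: eliminating its row and column leaves {square}.
Row 5, column 2: eliminating its row and column leaves {square}.
Row 5, column 6: eliminating its row and column leaves {circle}.
Row 6, column 1: eliminating its row and column leaves {circle, square, diamond}.
Row 6, column 2: eliminating its row and column leaves {square, triangle}.
Row 6, column 3: eliminating its row and column leaves {square, hexagon, diamond}.
Row 6, column 4: eliminating its row and column leaves {circle, square, triangle, hexagon}.
Row 6, column 5: eliminating its row and column leaves {circle, square, triangle, hexagon}.
Enumerating the assignments across these blanks that avoid any row or column repeat gives 14 completions.

14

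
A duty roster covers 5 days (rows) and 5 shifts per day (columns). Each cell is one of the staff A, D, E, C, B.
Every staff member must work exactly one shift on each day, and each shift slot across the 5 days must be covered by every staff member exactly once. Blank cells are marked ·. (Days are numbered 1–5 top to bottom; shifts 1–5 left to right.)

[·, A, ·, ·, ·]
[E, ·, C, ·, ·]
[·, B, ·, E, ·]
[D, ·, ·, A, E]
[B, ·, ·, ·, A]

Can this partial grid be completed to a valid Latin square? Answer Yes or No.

No

Day 1, shift 1: day 1 has {A} and shift 1 has {D, E, B}, so it must be C.
Day 2, shift 2: day 2 has {E, C} and shift 2 has {A, B}, so it must be D.
Day 2, shift 4: day 2 has {D, E, C} and shift 4 has {A, E}, so it must be B.
Now day 2, shift 5: day 2 together with shift 5 already contain {A, D, E, C, B} — every symbol — so nothing can go there. The grid has no valid completion.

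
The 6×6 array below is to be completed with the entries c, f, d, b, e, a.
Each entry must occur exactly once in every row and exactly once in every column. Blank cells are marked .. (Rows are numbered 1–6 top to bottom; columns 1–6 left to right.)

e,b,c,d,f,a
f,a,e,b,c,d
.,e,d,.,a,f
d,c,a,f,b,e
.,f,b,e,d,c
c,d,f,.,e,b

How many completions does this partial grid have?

Row 3, column 1: eliminating its row and column leaves {b}.
Row 3, column 4: eliminating its row and column leaves {c}.
Row 5, column 1: eliminating its row and column leaves {a}.
Row 6, column 4: eliminating its row and column leaves {a}.
Only one assignment across all blanks avoids any row or column repeat, giving 1 completion.

1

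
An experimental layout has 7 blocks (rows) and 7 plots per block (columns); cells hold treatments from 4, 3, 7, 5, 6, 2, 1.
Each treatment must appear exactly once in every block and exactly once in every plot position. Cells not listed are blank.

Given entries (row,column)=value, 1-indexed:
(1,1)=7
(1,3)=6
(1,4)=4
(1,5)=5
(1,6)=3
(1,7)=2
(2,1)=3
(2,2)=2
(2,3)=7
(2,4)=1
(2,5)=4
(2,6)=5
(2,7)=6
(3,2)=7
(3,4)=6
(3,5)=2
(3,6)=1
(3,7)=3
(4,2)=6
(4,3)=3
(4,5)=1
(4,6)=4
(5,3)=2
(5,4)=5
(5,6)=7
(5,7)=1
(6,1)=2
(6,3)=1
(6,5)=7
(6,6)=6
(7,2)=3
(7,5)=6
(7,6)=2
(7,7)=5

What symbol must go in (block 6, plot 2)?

Block 1, plot 2: block 1 has {4, 3, 7, 5, 6, 2} and plot 2 has {3, 7, 6, 2}, leaving only 1.
Block 4, plot 1: block 4 has {4, 3, 6, 1} and plot 1 has {3, 7, 2}, leaving only 5.
Block 3, plot 1: block 3 has {3, 7, 6, 2, 1} and plot 1 has {3, 7, 5, 2}, leaving only 4.
Block 3, plot 3: block 3 has {4, 3, 7, 6, 2, 1} and plot 3 has {3, 7, 6, 2, 1}, leaving only 5.
Block 4, plot 7: block 4 has {4, 3, 5, 6, 1} and plot 7 has {3, 5, 6, 2, 1}, leaving only 7.
Block 4, plot 4: block 4 has {4, 3, 7, 5, 6, 1} and plot 4 has {4, 5, 6, 1}, leaving only 2.
Block 5, plot 1: block 5 has {7, 5, 2, 1} and plot 1 has {4, 3, 7, 5, 2}, leaving only 6.
Block 5, plot 2: block 5 has {7, 5, 6, 2, 1} and plot 2 has {3, 7, 6, 2, 1}, leaving only 4.
Block 6 already has {7, 6, 2, 1} and plot 2 already has {4, 3, 7, 6, 2, 1}, so block 6, plot 2 must be 5.

5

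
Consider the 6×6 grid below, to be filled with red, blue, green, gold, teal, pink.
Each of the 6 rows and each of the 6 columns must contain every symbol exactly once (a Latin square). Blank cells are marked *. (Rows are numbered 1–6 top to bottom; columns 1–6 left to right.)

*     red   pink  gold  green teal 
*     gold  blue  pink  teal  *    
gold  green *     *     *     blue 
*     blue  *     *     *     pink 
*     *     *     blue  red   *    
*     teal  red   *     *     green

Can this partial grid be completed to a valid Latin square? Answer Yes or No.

No

Row 6, column 4: row 6 together with column 4 already contain {red, blue, green, gold, teal, pink} — every symbol — so nothing can go there. The grid has no valid completion.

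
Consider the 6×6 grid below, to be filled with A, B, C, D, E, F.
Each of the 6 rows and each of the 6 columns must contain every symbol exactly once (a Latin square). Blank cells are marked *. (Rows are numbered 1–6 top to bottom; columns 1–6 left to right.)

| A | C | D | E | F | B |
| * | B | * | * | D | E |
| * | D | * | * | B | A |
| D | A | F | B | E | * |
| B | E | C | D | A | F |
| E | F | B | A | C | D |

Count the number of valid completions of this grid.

Row 2, column 1: eliminating its row and column leaves {C, F}.
Row 2, column 3: eliminating its row and column leaves {A}.
Row 2, column 4: eliminating its row and column leaves {C, F}.
Row 3, column 1: eliminating its row and column leaves {C, F}.
Row 3, column 3: eliminating its row and column leaves {E}.
Row 3, column 4: eliminating its row and column leaves {C, F}.
Row 4, column 6: eliminating its row and column leaves {C}.
Enumerating the assignments across these blanks that avoid any row or column repeat gives 2 completions.

2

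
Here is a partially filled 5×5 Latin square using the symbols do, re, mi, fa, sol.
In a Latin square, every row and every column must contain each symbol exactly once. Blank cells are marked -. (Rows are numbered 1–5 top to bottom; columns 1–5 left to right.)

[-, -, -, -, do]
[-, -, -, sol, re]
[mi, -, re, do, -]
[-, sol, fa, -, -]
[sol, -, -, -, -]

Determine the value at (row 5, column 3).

do

Row 3, column 2: row 3 has {do, re, mi} and column 2 has {sol}, leaving only fa.
Row 3, column 5: row 3 has {do, re, mi, fa} and column 5 has {do, re}, leaving only sol.
Row 4, column 5: row 4 has {fa, sol} and column 5 has {do, re, sol}, leaving only mi.
Row 4, column 4: row 4 has {mi, fa, sol} and column 4 has {do, sol}, leaving only re.
Row 4, column 1: row 4 has {re, mi, fa, sol} and column 1 has {mi, sol}, leaving only do.
Row 2, column 1: row 2 has {re, sol} and column 1 has {do, mi, sol}, leaving only fa.
Row 1, column 1: row 1 has {do} and column 1 has {do, mi, fa, sol}, leaving only re.
Row 1, column 2: row 1 has {do, re} and column 2 has {fa, sol}, leaving only mi.
Row 1, column 3: row 1 has {do, re, mi} and column 3 has {re, fa}, leaving only sol.
Row 1, column 4: row 1 has {do, re, mi, sol} and column 4 has {do, re, sol}, leaving only fa.
Row 2, column 2: row 2 has {re, fa, sol} and column 2 has {mi, fa, sol}, leaving only do.
Row 2, column 3: row 2 has {do, re, fa, sol} and column 3 has {re, fa, sol}, leaving only mi.
Row 5 already has {sol} and column 3 already has {re, mi, fa, sol}, so row 5, column 3 must be do.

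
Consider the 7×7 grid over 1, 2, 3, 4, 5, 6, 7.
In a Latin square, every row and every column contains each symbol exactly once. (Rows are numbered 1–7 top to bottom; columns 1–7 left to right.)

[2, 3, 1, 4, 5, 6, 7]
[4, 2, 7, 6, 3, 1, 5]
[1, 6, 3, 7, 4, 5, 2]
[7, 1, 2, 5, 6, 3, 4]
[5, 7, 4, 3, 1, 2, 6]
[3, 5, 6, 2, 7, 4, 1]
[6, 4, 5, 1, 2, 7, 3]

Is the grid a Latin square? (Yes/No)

Each row is a permutation of the 7 symbols, and so is each column.

Yes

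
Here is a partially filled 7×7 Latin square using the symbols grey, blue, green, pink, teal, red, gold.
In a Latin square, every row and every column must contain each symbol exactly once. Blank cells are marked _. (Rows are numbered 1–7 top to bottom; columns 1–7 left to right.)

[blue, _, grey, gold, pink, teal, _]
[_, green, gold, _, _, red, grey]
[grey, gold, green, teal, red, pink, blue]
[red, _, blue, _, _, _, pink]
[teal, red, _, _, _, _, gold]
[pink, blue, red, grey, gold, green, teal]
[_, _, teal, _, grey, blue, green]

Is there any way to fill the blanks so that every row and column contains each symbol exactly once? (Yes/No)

Row 1, column 2: row 1 together with column 2 already contain {grey, blue, green, pink, teal, red, gold} — every symbol — so nothing can go there. The grid has no valid completion.

No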